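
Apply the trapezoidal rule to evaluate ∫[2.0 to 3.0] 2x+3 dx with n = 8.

f(x) = 2x+3
a = 2.0, b = 3.0, n = 8
h = (b - a)/n = 0.125000

Trapezoidal rule: (h/2)[f(x₀) + 2f(x₁) + 2f(x₂) + ... + f(xₙ)]

x_0 = 2.0000, f(x_0) = 7.000000, coefficient = 1
x_1 = 2.1250, f(x_1) = 7.250000, coefficient = 2
x_2 = 2.2500, f(x_2) = 7.500000, coefficient = 2
x_3 = 2.3750, f(x_3) = 7.750000, coefficient = 2
x_4 = 2.5000, f(x_4) = 8.000000, coefficient = 2
x_5 = 2.6250, f(x_5) = 8.250000, coefficient = 2
x_6 = 2.7500, f(x_6) = 8.500000, coefficient = 2
x_7 = 2.8750, f(x_7) = 8.750000, coefficient = 2
x_8 = 3.0000, f(x_8) = 9.000000, coefficient = 1

I ≈ (0.125000/2) × 128.000000 = 8.000000
Exact value: 8.000000
Error: 0.000000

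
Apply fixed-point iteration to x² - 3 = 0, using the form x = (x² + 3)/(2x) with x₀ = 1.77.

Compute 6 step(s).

Equation: x² - 3 = 0
Fixed-point form: x = (x² + 3)/(2x)
x₀ = 1.77

x_1 = g(1.770000) = 1.732458
x_2 = g(1.732458) = 1.732051
x_3 = g(1.732051) = 1.732051
x_4 = g(1.732051) = 1.732051
x_5 = g(1.732051) = 1.732051
x_6 = g(1.732051) = 1.732051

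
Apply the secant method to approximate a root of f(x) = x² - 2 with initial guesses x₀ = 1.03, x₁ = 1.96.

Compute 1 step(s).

f(x) = x² - 2
x₀ = 1.03, x₁ = 1.96

Secant formula: x_{n+1} = x_n - f(x_n)(x_n - x_{n-1})/(f(x_n) - f(x_{n-1}))

Iteration 1:
  f(1.030000) = -0.939100
  f(1.960000) = 1.841600
  x_2 = 1.960000 - 1.841600×(1.960000 - 1.030000)/(1.841600 - (-0.939100))
       = 1.344080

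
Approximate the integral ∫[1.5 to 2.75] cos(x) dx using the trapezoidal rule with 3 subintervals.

f(x) = cos(x)
a = 1.5, b = 2.75, n = 3
h = (b - a)/n = 0.416667

Trapezoidal rule: (h/2)[f(x₀) + 2f(x₁) + 2f(x₂) + ... + f(xₙ)]

x_0 = 1.5000, f(x_0) = 0.070737, coefficient = 1
x_1 = 1.9167, f(x_1) = -0.339016, coefficient = 2
x_2 = 2.3333, f(x_2) = -0.690758, coefficient = 2
x_3 = 2.7500, f(x_3) = -0.924302, coefficient = 1

I ≈ (0.416667/2) × -2.913113 = -0.606898
Exact value: -0.615834
Error: 0.008936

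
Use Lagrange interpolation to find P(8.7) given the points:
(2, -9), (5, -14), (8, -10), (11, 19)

Lagrange interpolation formula:
P(x) = Σ yᵢ × Lᵢ(x)
where Lᵢ(x) = Π_{j≠i} (x - xⱼ)/(xᵢ - xⱼ)

L_0(8.7) = (8.7 - 5)/(2 - 5) × (8.7 - 8)/(2 - 8) × (8.7 - 11)/(2 - 11) = 0.036772
L_1(8.7) = (8.7 - 2)/(5 - 2) × (8.7 - 8)/(5 - 8) × (8.7 - 11)/(5 - 11) = -0.199759
L_2(8.7) = (8.7 - 2)/(8 - 2) × (8.7 - 5)/(8 - 5) × (8.7 - 11)/(8 - 11) = 1.055870
L_3(8.7) = (8.7 - 2)/(11 - 2) × (8.7 - 5)/(11 - 5) × (8.7 - 8)/(11 - 8) = 0.107117

P(8.7) = (-9)×L_0(8.7) + (-14)×L_1(8.7) + (-10)×L_2(8.7) + 19×L_3(8.7)
P(8.7) = -6.057790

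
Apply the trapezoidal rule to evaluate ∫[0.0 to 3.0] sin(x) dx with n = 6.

f(x) = sin(x)
a = 0.0, b = 3.0, n = 6
h = (b - a)/n = 0.500000

Trapezoidal rule: (h/2)[f(x₀) + 2f(x₁) + 2f(x₂) + ... + f(xₙ)]

x_0 = 0.0000, f(x_0) = 0.000000, coefficient = 1
x_1 = 0.5000, f(x_1) = 0.479426, coefficient = 2
x_2 = 1.0000, f(x_2) = 0.841471, coefficient = 2
x_3 = 1.5000, f(x_3) = 0.997495, coefficient = 2
x_4 = 2.0000, f(x_4) = 0.909297, coefficient = 2
x_5 = 2.5000, f(x_5) = 0.598472, coefficient = 2
x_6 = 3.0000, f(x_6) = 0.141120, coefficient = 1

I ≈ (0.500000/2) × 7.793442 = 1.948361
Exact value: 1.989992
Error: 0.041632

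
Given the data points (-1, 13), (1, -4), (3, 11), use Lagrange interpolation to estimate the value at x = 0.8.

Lagrange interpolation formula:
P(x) = Σ yᵢ × Lᵢ(x)
where Lᵢ(x) = Π_{j≠i} (x - xⱼ)/(xᵢ - xⱼ)

L_0(0.8) = (0.8 - 1)/(-1 - 1) × (0.8 - 3)/(-1 - 3) = 0.055000
L_1(0.8) = (0.8 - (-1))/(1 - (-1)) × (0.8 - 3)/(1 - 3) = 0.990000
L_2(0.8) = (0.8 - (-1))/(3 - (-1)) × (0.8 - 1)/(3 - 1) = -0.045000

P(0.8) = 13×L_0(0.8) + (-4)×L_1(0.8) + 11×L_2(0.8)
P(0.8) = -3.740000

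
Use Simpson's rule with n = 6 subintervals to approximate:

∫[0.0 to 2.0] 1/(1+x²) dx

f(x) = 1/(1+x²)
a = 0.0, b = 2.0, n = 6
h = (b - a)/n = 0.333333

Simpson's rule: (h/3)[f(x₀) + 4f(x₁) + 2f(x₂) + ... + f(xₙ)]

x_0 = 0.0000, f(x_0) = 1.000000, coefficient = 1
x_1 = 0.3333, f(x_1) = 0.900000, coefficient = 4
x_2 = 0.6667, f(x_2) = 0.692308, coefficient = 2
x_3 = 1.0000, f(x_3) = 0.500000, coefficient = 4
x_4 = 1.3333, f(x_4) = 0.360000, coefficient = 2
x_5 = 1.6667, f(x_5) = 0.264706, coefficient = 4
x_6 = 2.0000, f(x_6) = 0.200000, coefficient = 1

I ≈ (0.333333/3) × 9.963439 = 1.107049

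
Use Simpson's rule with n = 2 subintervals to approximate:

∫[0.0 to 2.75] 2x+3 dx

f(x) = 2x+3
a = 0.0, b = 2.75, n = 2
h = (b - a)/n = 1.375000

Simpson's rule: (h/3)[f(x₀) + 4f(x₁) + 2f(x₂) + ... + f(xₙ)]

x_0 = 0.0000, f(x_0) = 3.000000, coefficient = 1
x_1 = 1.3750, f(x_1) = 5.750000, coefficient = 4
x_2 = 2.7500, f(x_2) = 8.500000, coefficient = 1

I ≈ (1.375000/3) × 34.500000 = 15.812500
Exact value: 15.812500
Error: 0.000000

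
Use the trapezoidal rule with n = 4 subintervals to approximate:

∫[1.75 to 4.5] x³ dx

f(x) = x³
a = 1.75, b = 4.5, n = 4
h = (b - a)/n = 0.687500

Trapezoidal rule: (h/2)[f(x₀) + 2f(x₁) + 2f(x₂) + ... + f(xₙ)]

x_0 = 1.7500, f(x_0) = 5.359375, coefficient = 1
x_1 = 2.4375, f(x_1) = 14.482178, coefficient = 2
x_2 = 3.1250, f(x_2) = 30.517578, coefficient = 2
x_3 = 3.8125, f(x_3) = 55.415283, coefficient = 2
x_4 = 4.5000, f(x_4) = 91.125000, coefficient = 1

I ≈ (0.687500/2) × 297.314453 = 102.201843
Exact value: 100.170898
Error: 2.030945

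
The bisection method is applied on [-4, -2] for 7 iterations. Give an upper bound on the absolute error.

Bisection error bound: |error| ≤ (b-a)/2^n
|error| ≤ (-2 - (-4))/2^7 = 2/2^7
|error| ≤ 0.0156250000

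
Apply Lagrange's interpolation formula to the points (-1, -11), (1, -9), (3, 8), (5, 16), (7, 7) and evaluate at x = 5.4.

Lagrange interpolation formula:
P(x) = Σ yᵢ × Lᵢ(x)
where Lᵢ(x) = Π_{j≠i} (x - xⱼ)/(xᵢ - xⱼ)

L_0(5.4) = (5.4 - 1)/(-1 - 1) × (5.4 - 3)/(-1 - 3) × (5.4 - 5)/(-1 - 5) × (5.4 - 7)/(-1 - 7) = -0.017600
L_1(5.4) = (5.4 - (-1))/(1 - (-1)) × (5.4 - 3)/(1 - 3) × (5.4 - 5)/(1 - 5) × (5.4 - 7)/(1 - 7) = 0.102400
L_2(5.4) = (5.4 - (-1))/(3 - (-1)) × (5.4 - 1)/(3 - 1) × (5.4 - 5)/(3 - 5) × (5.4 - 7)/(3 - 7) = -0.281600
L_3(5.4) = (5.4 - (-1))/(5 - (-1)) × (5.4 - 1)/(5 - 1) × (5.4 - 3)/(5 - 3) × (5.4 - 7)/(5 - 7) = 1.126400
L_4(5.4) = (5.4 - (-1))/(7 - (-1)) × (5.4 - 1)/(7 - 1) × (5.4 - 3)/(7 - 3) × (5.4 - 5)/(7 - 5) = 0.070400

P(5.4) = (-11)×L_0(5.4) + (-9)×L_1(5.4) + 8×L_2(5.4) + 16×L_3(5.4) + 7×L_4(5.4)
P(5.4) = 15.534400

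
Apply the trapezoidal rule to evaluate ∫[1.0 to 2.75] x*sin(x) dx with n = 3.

f(x) = x*sin(x)
a = 1.0, b = 2.75, n = 3
h = (b - a)/n = 0.583333

Trapezoidal rule: (h/2)[f(x₀) + 2f(x₁) + 2f(x₂) + ... + f(xₙ)]

x_0 = 1.0000, f(x_0) = 0.841471, coefficient = 1
x_1 = 1.5833, f(x_1) = 1.583209, coefficient = 2
x_2 = 2.1667, f(x_2) = 1.793264, coefficient = 2
x_3 = 2.7500, f(x_3) = 1.049568, coefficient = 1

I ≈ (0.583333/2) × 8.643985 = 2.521162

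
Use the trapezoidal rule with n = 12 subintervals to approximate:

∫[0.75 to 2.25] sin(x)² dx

f(x) = sin(x)²
a = 0.75, b = 2.25, n = 12
h = (b - a)/n = 0.125000

Trapezoidal rule: (h/2)[f(x₀) + 2f(x₁) + 2f(x₂) + ... + f(xₙ)]

x_0 = 0.7500, f(x_0) = 0.464631, coefficient = 1
x_1 = 0.8750, f(x_1) = 0.589123, coefficient = 2
x_2 = 1.0000, f(x_2) = 0.708073, coefficient = 2
x_3 = 1.1250, f(x_3) = 0.814087, coefficient = 2
x_4 = 1.2500, f(x_4) = 0.900572, coefficient = 2
x_5 = 1.3750, f(x_5) = 0.962151, coefficient = 2
x_6 = 1.5000, f(x_6) = 0.994996, coefficient = 2
x_7 = 1.6250, f(x_7) = 0.997065, coefficient = 2
x_8 = 1.7500, f(x_8) = 0.968228, coefficient = 2
x_9 = 1.8750, f(x_9) = 0.910280, coefficient = 2
x_10 = 2.0000, f(x_10) = 0.826822, coefficient = 2
x_11 = 2.1250, f(x_11) = 0.723044, coefficient = 2
x_12 = 2.2500, f(x_12) = 0.605398, coefficient = 1

I ≈ (0.125000/2) × 19.858911 = 1.241182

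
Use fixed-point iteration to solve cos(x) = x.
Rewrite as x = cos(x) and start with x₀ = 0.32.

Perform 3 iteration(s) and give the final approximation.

Equation: cos(x) = x
Fixed-point form: x = cos(x)
x₀ = 0.32

x_1 = g(0.320000) = 0.949235
x_2 = g(0.949235) = 0.582305
x_3 = g(0.582305) = 0.835197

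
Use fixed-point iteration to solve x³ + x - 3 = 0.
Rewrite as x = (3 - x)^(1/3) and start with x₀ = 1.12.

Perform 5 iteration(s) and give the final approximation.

Equation: x³ + x - 3 = 0
Fixed-point form: x = (3 - x)^(1/3)
x₀ = 1.12

x_1 = g(1.120000) = 1.234201
x_2 = g(1.234201) = 1.208687
x_3 = g(1.208687) = 1.214480
x_4 = g(1.214480) = 1.213170
x_5 = g(1.213170) = 1.213466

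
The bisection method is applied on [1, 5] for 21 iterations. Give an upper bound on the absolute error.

Bisection error bound: |error| ≤ (b-a)/2^n
|error| ≤ (5 - 1)/2^21 = 4/2^21
|error| ≤ 0.0000019073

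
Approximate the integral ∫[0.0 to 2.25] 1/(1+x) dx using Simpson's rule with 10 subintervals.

f(x) = 1/(1+x)
a = 0.0, b = 2.25, n = 10
h = (b - a)/n = 0.225000

Simpson's rule: (h/3)[f(x₀) + 4f(x₁) + 2f(x₂) + ... + f(xₙ)]

x_0 = 0.0000, f(x_0) = 1.000000, coefficient = 1
x_1 = 0.2250, f(x_1) = 0.816327, coefficient = 4
x_2 = 0.4500, f(x_2) = 0.689655, coefficient = 2
x_3 = 0.6750, f(x_3) = 0.597015, coefficient = 4
x_4 = 0.9000, f(x_4) = 0.526316, coefficient = 2
x_5 = 1.1250, f(x_5) = 0.470588, coefficient = 4
x_6 = 1.3500, f(x_6) = 0.425532, coefficient = 2
x_7 = 1.5750, f(x_7) = 0.388350, coefficient = 4
x_8 = 1.8000, f(x_8) = 0.357143, coefficient = 2
x_9 = 2.0250, f(x_9) = 0.330579, coefficient = 4
x_10 = 2.2500, f(x_10) = 0.307692, coefficient = 1

I ≈ (0.225000/3) × 15.716415 = 1.178731
Exact value: 1.178655
Error: 0.000076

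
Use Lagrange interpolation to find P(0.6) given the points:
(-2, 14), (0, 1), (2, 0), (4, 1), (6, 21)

Lagrange interpolation formula:
P(x) = Σ yᵢ × Lᵢ(x)
where Lᵢ(x) = Π_{j≠i} (x - xⱼ)/(xᵢ - xⱼ)

L_0(0.6) = (0.6 - 0)/(-2 - 0) × (0.6 - 2)/(-2 - 2) × (0.6 - 4)/(-2 - 4) × (0.6 - 6)/(-2 - 6) = -0.040163
L_1(0.6) = (0.6 - (-2))/(0 - (-2)) × (0.6 - 2)/(0 - 2) × (0.6 - 4)/(0 - 4) × (0.6 - 6)/(0 - 6) = 0.696150
L_2(0.6) = (0.6 - (-2))/(2 - (-2)) × (0.6 - 0)/(2 - 0) × (0.6 - 4)/(2 - 4) × (0.6 - 6)/(2 - 6) = 0.447525
L_3(0.6) = (0.6 - (-2))/(4 - (-2)) × (0.6 - 0)/(4 - 0) × (0.6 - 2)/(4 - 2) × (0.6 - 6)/(4 - 6) = -0.122850
L_4(0.6) = (0.6 - (-2))/(6 - (-2)) × (0.6 - 0)/(6 - 0) × (0.6 - 2)/(6 - 2) × (0.6 - 4)/(6 - 4) = 0.019338

P(0.6) = 14×L_0(0.6) + 1×L_1(0.6) + 0×L_2(0.6) + 1×L_3(0.6) + 21×L_4(0.6)
P(0.6) = 0.417112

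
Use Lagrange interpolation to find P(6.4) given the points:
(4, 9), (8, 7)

Lagrange interpolation formula:
P(x) = Σ yᵢ × Lᵢ(x)
where Lᵢ(x) = Π_{j≠i} (x - xⱼ)/(xᵢ - xⱼ)

L_0(6.4) = (6.4 - 8)/(4 - 8) = 0.400000
L_1(6.4) = (6.4 - 4)/(8 - 4) = 0.600000

P(6.4) = 9×L_0(6.4) + 7×L_1(6.4)
P(6.4) = 7.800000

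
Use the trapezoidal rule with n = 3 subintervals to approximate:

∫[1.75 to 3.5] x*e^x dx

f(x) = x*e^x
a = 1.75, b = 3.5, n = 3
h = (b - a)/n = 0.583333

Trapezoidal rule: (h/2)[f(x₀) + 2f(x₁) + 2f(x₂) + ... + f(xₙ)]

x_0 = 1.7500, f(x_0) = 10.070555, coefficient = 1
x_1 = 2.3333, f(x_1) = 24.061937, coefficient = 2
x_2 = 2.9167, f(x_2) = 53.898793, coefficient = 2
x_3 = 3.5000, f(x_3) = 115.904082, coefficient = 1

I ≈ (0.583333/2) × 281.896095 = 82.219694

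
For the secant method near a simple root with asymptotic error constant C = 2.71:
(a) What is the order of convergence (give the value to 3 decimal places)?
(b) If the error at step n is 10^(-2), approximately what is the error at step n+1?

(a) Secant method has superlinear convergence with order φ = (1+√5)/2 ≈ 1.618.
    This means |e_{n+1}| ≈ C|e_n|^1.618.

(b) With |e_n| = 10^(-2) and C = 2.71:
    |e_{n+1}| ≈ 2.71 × (10^(-2))^1.618 = 2.71 × 10^(-3.24)

(a) ≈ 1.618 (golden ratio); (b) |e_{n+1}| ≈ 1.574e-03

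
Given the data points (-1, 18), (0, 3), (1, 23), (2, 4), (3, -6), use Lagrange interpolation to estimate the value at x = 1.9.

Lagrange interpolation formula:
P(x) = Σ yᵢ × Lᵢ(x)
where Lᵢ(x) = Π_{j≠i} (x - xⱼ)/(xᵢ - xⱼ)

L_0(1.9) = (1.9 - 0)/(-1 - 0) × (1.9 - 1)/(-1 - 1) × (1.9 - 2)/(-1 - 2) × (1.9 - 3)/(-1 - 3) = 0.007838
L_1(1.9) = (1.9 - (-1))/(0 - (-1)) × (1.9 - 1)/(0 - 1) × (1.9 - 2)/(0 - 2) × (1.9 - 3)/(0 - 3) = -0.047850
L_2(1.9) = (1.9 - (-1))/(1 - (-1)) × (1.9 - 0)/(1 - 0) × (1.9 - 2)/(1 - 2) × (1.9 - 3)/(1 - 3) = 0.151525
L_3(1.9) = (1.9 - (-1))/(2 - (-1)) × (1.9 - 0)/(2 - 0) × (1.9 - 1)/(2 - 1) × (1.9 - 3)/(2 - 3) = 0.909150
L_4(1.9) = (1.9 - (-1))/(3 - (-1)) × (1.9 - 0)/(3 - 0) × (1.9 - 1)/(3 - 1) × (1.9 - 2)/(3 - 2) = -0.020663

P(1.9) = 18×L_0(1.9) + 3×L_1(1.9) + 23×L_2(1.9) + 4×L_3(1.9) + (-6)×L_4(1.9)
P(1.9) = 7.243175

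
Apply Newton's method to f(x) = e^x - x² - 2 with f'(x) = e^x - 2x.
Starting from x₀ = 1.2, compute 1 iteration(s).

f(x) = e^x - x² - 2
f'(x) = e^x - 2x
x₀ = 1.2

Newton-Raphson formula: x_{n+1} = x_n - f(x_n)/f'(x_n)

Iteration 1:
  f(1.200000) = -0.119883
  f'(1.200000) = 0.920117
  x_1 = 1.200000 - (-0.119883)/0.920117 = 1.330291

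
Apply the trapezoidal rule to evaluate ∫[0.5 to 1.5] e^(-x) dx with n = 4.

f(x) = e^(-x)
a = 0.5, b = 1.5, n = 4
h = (b - a)/n = 0.250000

Trapezoidal rule: (h/2)[f(x₀) + 2f(x₁) + 2f(x₂) + ... + f(xₙ)]

x_0 = 0.5000, f(x_0) = 0.606531, coefficient = 1
x_1 = 0.7500, f(x_1) = 0.472367, coefficient = 2
x_2 = 1.0000, f(x_2) = 0.367879, coefficient = 2
x_3 = 1.2500, f(x_3) = 0.286505, coefficient = 2
x_4 = 1.5000, f(x_4) = 0.223130, coefficient = 1

I ≈ (0.250000/2) × 3.083162 = 0.385395
Exact value: 0.383400
Error: 0.001995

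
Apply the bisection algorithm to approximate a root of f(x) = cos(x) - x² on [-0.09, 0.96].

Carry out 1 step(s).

f(x) = cos(x) - x²
Initial interval: [-0.09, 0.96]

Iteration 1:
  c_1 = (-0.090000 + 0.960000)/2 = 0.435000
  f(c_1) = f(0.435000) = 0.717645
  f(a) × f(c) ≥ 0, new interval: [0.435000, 0.960000]

After 1 iteration(s), the approximation is c_1 = 0.435000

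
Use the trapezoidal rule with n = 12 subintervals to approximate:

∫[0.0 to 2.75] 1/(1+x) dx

f(x) = 1/(1+x)
a = 0.0, b = 2.75, n = 12
h = (b - a)/n = 0.229167

Trapezoidal rule: (h/2)[f(x₀) + 2f(x₁) + 2f(x₂) + ... + f(xₙ)]

x_0 = 0.0000, f(x_0) = 1.000000, coefficient = 1
x_1 = 0.2292, f(x_1) = 0.813559, coefficient = 2
x_2 = 0.4583, f(x_2) = 0.685714, coefficient = 2
x_3 = 0.6875, f(x_3) = 0.592593, coefficient = 2
x_4 = 0.9167, f(x_4) = 0.521739, coefficient = 2
x_5 = 1.1458, f(x_5) = 0.466019, coefficient = 2
x_6 = 1.3750, f(x_6) = 0.421053, coefficient = 2
x_7 = 1.6042, f(x_7) = 0.384000, coefficient = 2
x_8 = 1.8333, f(x_8) = 0.352941, coefficient = 2
x_9 = 2.0625, f(x_9) = 0.326531, coefficient = 2
x_10 = 2.2917, f(x_10) = 0.303797, coefficient = 2
x_11 = 2.5208, f(x_11) = 0.284024, coefficient = 2
x_12 = 2.7500, f(x_12) = 0.266667, coefficient = 1

I ≈ (0.229167/2) × 11.570607 = 1.325799
Exact value: 1.321756
Error: 0.004043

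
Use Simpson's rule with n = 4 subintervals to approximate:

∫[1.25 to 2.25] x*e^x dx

f(x) = x*e^x
a = 1.25, b = 2.25, n = 4
h = (b - a)/n = 0.250000

Simpson's rule: (h/3)[f(x₀) + 4f(x₁) + 2f(x₂) + ... + f(xₙ)]

x_0 = 1.2500, f(x_0) = 4.362929, coefficient = 1
x_1 = 1.5000, f(x_1) = 6.722534, coefficient = 4
x_2 = 1.7500, f(x_2) = 10.070555, coefficient = 2
x_3 = 2.0000, f(x_3) = 14.778112, coefficient = 4
x_4 = 2.2500, f(x_4) = 21.347406, coefficient = 1

I ≈ (0.250000/3) × 131.854027 = 10.987836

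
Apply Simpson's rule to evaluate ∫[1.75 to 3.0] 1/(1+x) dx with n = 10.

f(x) = 1/(1+x)
a = 1.75, b = 3.0, n = 10
h = (b - a)/n = 0.125000

Simpson's rule: (h/3)[f(x₀) + 4f(x₁) + 2f(x₂) + ... + f(xₙ)]

x_0 = 1.7500, f(x_0) = 0.363636, coefficient = 1
x_1 = 1.8750, f(x_1) = 0.347826, coefficient = 4
x_2 = 2.0000, f(x_2) = 0.333333, coefficient = 2
x_3 = 2.1250, f(x_3) = 0.320000, coefficient = 4
x_4 = 2.2500, f(x_4) = 0.307692, coefficient = 2
x_5 = 2.3750, f(x_5) = 0.296296, coefficient = 4
x_6 = 2.5000, f(x_6) = 0.285714, coefficient = 2
x_7 = 2.6250, f(x_7) = 0.275862, coefficient = 4
x_8 = 2.7500, f(x_8) = 0.266667, coefficient = 2
x_9 = 2.8750, f(x_9) = 0.258065, coefficient = 4
x_10 = 3.0000, f(x_10) = 0.250000, coefficient = 1

I ≈ (0.125000/3) × 8.992645 = 0.374694
Exact value: 0.374693
Error: 0.000000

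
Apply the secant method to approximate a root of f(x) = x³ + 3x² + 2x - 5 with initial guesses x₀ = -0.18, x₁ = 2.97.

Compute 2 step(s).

f(x) = x³ + 3x² + 2x - 5
x₀ = -0.18, x₁ = 2.97

Secant formula: x_{n+1} = x_n - f(x_n)(x_n - x_{n-1})/(f(x_n) - f(x_{n-1}))

Iteration 1:
  f(-0.180000) = -5.268632
  f(2.970000) = 53.600773
  x_2 = 2.970000 - 53.600773×(2.970000 - (-0.180000))/(53.600773 - (-5.268632))
       = 0.101915
Iteration 2:
  f(2.970000) = 53.600773
  f(0.101915) = -4.763950
  x_3 = 0.101915 - (-4.763950)×(0.101915 - 2.970000)/(-4.763950 - 53.600773)
       = 0.336019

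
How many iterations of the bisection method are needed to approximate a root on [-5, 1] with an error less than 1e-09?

We need (b-a)/2^n ≤ 1e-09
(1 - (-5))/2^n ≤ 1e-09
6/2^n ≤ 1e-09
2^n ≥ 6000000000
n ≥ log₂(6000000000) = 32.48
n ≥ 33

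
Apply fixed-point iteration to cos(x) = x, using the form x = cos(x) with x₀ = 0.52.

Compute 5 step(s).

Equation: cos(x) = x
Fixed-point form: x = cos(x)
x₀ = 0.52

x_1 = g(0.520000) = 0.867819
x_2 = g(0.867819) = 0.646492
x_3 = g(0.646492) = 0.798202
x_4 = g(0.798202) = 0.697995
x_5 = g(0.697995) = 0.766132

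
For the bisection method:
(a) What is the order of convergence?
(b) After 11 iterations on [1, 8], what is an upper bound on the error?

(a) Bisection has linear (order 1) convergence; the error is halved each step.

(b) Error bound = (b-a)/2^n = (8 - 1)/2^{11}
    = 7/2^{11}

(a) 1 (linear); (b) error ≤ 3.42e-03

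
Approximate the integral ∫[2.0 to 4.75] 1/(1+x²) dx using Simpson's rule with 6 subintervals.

f(x) = 1/(1+x²)
a = 2.0, b = 4.75, n = 6
h = (b - a)/n = 0.458333

Simpson's rule: (h/3)[f(x₀) + 4f(x₁) + 2f(x₂) + ... + f(xₙ)]

x_0 = 2.0000, f(x_0) = 0.200000, coefficient = 1
x_1 = 2.4583, f(x_1) = 0.141977, coefficient = 4
x_2 = 2.9167, f(x_2) = 0.105186, coefficient = 2
x_3 = 3.3750, f(x_3) = 0.080706, coefficient = 4
x_4 = 3.8333, f(x_4) = 0.063717, coefficient = 2
x_5 = 4.2917, f(x_5) = 0.051498, coefficient = 4
x_6 = 4.7500, f(x_6) = 0.042440, coefficient = 1

I ≈ (0.458333/3) × 1.676969 = 0.256204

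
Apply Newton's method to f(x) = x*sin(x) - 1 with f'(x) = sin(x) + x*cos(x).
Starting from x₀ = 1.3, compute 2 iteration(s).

f(x) = x*sin(x) - 1
f'(x) = sin(x) + x*cos(x)
x₀ = 1.3

Newton-Raphson formula: x_{n+1} = x_n - f(x_n)/f'(x_n)

Iteration 1:
  f(1.300000) = 0.252626
  f'(1.300000) = 1.311307
  x_1 = 1.300000 - 0.252626/1.311307 = 1.107348
Iteration 2:
  f(1.107348) = -0.009459
  f'(1.107348) = 1.389540
  x_2 = 1.107348 - (-0.009459)/1.389540 = 1.114155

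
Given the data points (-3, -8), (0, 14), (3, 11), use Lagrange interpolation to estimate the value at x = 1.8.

Lagrange interpolation formula:
P(x) = Σ yᵢ × Lᵢ(x)
where Lᵢ(x) = Π_{j≠i} (x - xⱼ)/(xᵢ - xⱼ)

L_0(1.8) = (1.8 - 0)/(-3 - 0) × (1.8 - 3)/(-3 - 3) = -0.120000
L_1(1.8) = (1.8 - (-3))/(0 - (-3)) × (1.8 - 3)/(0 - 3) = 0.640000
L_2(1.8) = (1.8 - (-3))/(3 - (-3)) × (1.8 - 0)/(3 - 0) = 0.480000

P(1.8) = (-8)×L_0(1.8) + 14×L_1(1.8) + 11×L_2(1.8)
P(1.8) = 15.200000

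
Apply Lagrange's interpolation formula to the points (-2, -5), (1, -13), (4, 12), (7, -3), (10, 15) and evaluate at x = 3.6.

Lagrange interpolation formula:
P(x) = Σ yᵢ × Lᵢ(x)
where Lᵢ(x) = Π_{j≠i} (x - xⱼ)/(xᵢ - xⱼ)

L_0(3.6) = (3.6 - 1)/(-2 - 1) × (3.6 - 4)/(-2 - 4) × (3.6 - 7)/(-2 - 7) × (3.6 - 10)/(-2 - 10) = -0.011641
L_1(3.6) = (3.6 - (-2))/(1 - (-2)) × (3.6 - 4)/(1 - 4) × (3.6 - 7)/(1 - 7) × (3.6 - 10)/(1 - 10) = 0.100293
L_2(3.6) = (3.6 - (-2))/(4 - (-2)) × (3.6 - 1)/(4 - 1) × (3.6 - 7)/(4 - 7) × (3.6 - 10)/(4 - 10) = 0.977857
L_3(3.6) = (3.6 - (-2))/(7 - (-2)) × (3.6 - 1)/(7 - 1) × (3.6 - 4)/(7 - 4) × (3.6 - 10)/(7 - 10) = -0.076695
L_4(3.6) = (3.6 - (-2))/(10 - (-2)) × (3.6 - 1)/(10 - 1) × (3.6 - 4)/(10 - 4) × (3.6 - 7)/(10 - 7) = 0.010186

P(3.6) = (-5)×L_0(3.6) + (-13)×L_1(3.6) + 12×L_2(3.6) + (-3)×L_3(3.6) + 15×L_4(3.6)
P(3.6) = 10.871552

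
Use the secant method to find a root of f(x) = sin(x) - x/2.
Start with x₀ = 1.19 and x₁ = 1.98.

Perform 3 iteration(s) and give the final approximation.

f(x) = sin(x) - x/2
x₀ = 1.19, x₁ = 1.98

Secant formula: x_{n+1} = x_n - f(x_n)(x_n - x_{n-1})/(f(x_n) - f(x_{n-1}))

Iteration 1:
  f(1.190000) = 0.333369
  f(1.980000) = -0.072562
  x_2 = 1.980000 - (-0.072562)×(1.980000 - 1.190000)/(-0.072562 - 0.333369)
       = 1.838784
Iteration 2:
  f(1.980000) = -0.072562
  f(1.838784) = 0.044914
  x_3 = 1.838784 - 0.044914×(1.838784 - 1.980000)/(0.044914 - (-0.072562))
       = 1.892774
Iteration 3:
  f(1.838784) = 0.044914
  f(1.892774) = 0.002224
  x_4 = 1.892774 - 0.002224×(1.892774 - 1.838784)/(0.002224 - 0.044914)
       = 1.895587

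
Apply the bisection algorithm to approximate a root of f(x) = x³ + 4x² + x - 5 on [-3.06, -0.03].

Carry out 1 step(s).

f(x) = x³ + 4x² + x - 5
Initial interval: [-3.06, -0.03]

Iteration 1:
  c_1 = (-3.060000 + (-0.030000))/2 = -1.545000
  f(c_1) = f(-1.545000) = -0.684854
  f(a) × f(c) < 0, new interval: [-3.060000, -1.545000]

After 1 iteration(s), the approximation is c_1 = -1.545000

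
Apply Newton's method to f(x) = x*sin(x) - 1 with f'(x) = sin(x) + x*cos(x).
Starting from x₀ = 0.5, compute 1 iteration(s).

f(x) = x*sin(x) - 1
f'(x) = sin(x) + x*cos(x)
x₀ = 0.5

Newton-Raphson formula: x_{n+1} = x_n - f(x_n)/f'(x_n)

Iteration 1:
  f(0.500000) = -0.760287
  f'(0.500000) = 0.918217
  x_1 = 0.500000 - (-0.760287)/0.918217 = 1.328004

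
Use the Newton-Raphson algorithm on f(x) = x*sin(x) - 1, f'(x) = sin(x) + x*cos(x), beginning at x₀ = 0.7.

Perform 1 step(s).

f(x) = x*sin(x) - 1
f'(x) = sin(x) + x*cos(x)
x₀ = 0.7

Newton-Raphson formula: x_{n+1} = x_n - f(x_n)/f'(x_n)

Iteration 1:
  f(0.700000) = -0.549048
  f'(0.700000) = 1.179607
  x_1 = 0.700000 - (-0.549048)/1.179607 = 1.165450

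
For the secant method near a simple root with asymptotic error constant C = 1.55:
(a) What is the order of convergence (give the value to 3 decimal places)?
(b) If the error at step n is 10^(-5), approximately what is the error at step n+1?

(a) Secant method has superlinear convergence with order φ = (1+√5)/2 ≈ 1.618.
    This means |e_{n+1}| ≈ C|e_n|^1.618.

(b) With |e_n| = 10^(-5) and C = 1.55:
    |e_{n+1}| ≈ 1.55 × (10^(-5))^1.618 = 1.55 × 10^(-8.09)

(a) ≈ 1.618 (golden ratio); (b) |e_{n+1}| ≈ 1.259e-08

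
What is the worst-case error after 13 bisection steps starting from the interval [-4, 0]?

Bisection error bound: |error| ≤ (b-a)/2^n
|error| ≤ (0 - (-4))/2^13 = 4/2^13
|error| ≤ 0.0004882812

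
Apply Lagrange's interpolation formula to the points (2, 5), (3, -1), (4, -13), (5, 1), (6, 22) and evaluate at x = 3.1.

Lagrange interpolation formula:
P(x) = Σ yᵢ × Lᵢ(x)
where Lᵢ(x) = Π_{j≠i} (x - xⱼ)/(xᵢ - xⱼ)

L_0(3.1) = (3.1 - 3)/(2 - 3) × (3.1 - 4)/(2 - 4) × (3.1 - 5)/(2 - 5) × (3.1 - 6)/(2 - 6) = -0.020663
L_1(3.1) = (3.1 - 2)/(3 - 2) × (3.1 - 4)/(3 - 4) × (3.1 - 5)/(3 - 5) × (3.1 - 6)/(3 - 6) = 0.909150
L_2(3.1) = (3.1 - 2)/(4 - 2) × (3.1 - 3)/(4 - 3) × (3.1 - 5)/(4 - 5) × (3.1 - 6)/(4 - 6) = 0.151525
L_3(3.1) = (3.1 - 2)/(5 - 2) × (3.1 - 3)/(5 - 3) × (3.1 - 4)/(5 - 4) × (3.1 - 6)/(5 - 6) = -0.047850
L_4(3.1) = (3.1 - 2)/(6 - 2) × (3.1 - 3)/(6 - 3) × (3.1 - 4)/(6 - 4) × (3.1 - 5)/(6 - 5) = 0.007838

P(3.1) = 5×L_0(3.1) + (-1)×L_1(3.1) + (-13)×L_2(3.1) + 1×L_3(3.1) + 22×L_4(3.1)
P(3.1) = -2.857713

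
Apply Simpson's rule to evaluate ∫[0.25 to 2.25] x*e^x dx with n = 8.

f(x) = x*e^x
a = 0.25, b = 2.25, n = 8
h = (b - a)/n = 0.250000

Simpson's rule: (h/3)[f(x₀) + 4f(x₁) + 2f(x₂) + ... + f(xₙ)]

x_0 = 0.2500, f(x_0) = 0.321006, coefficient = 1
x_1 = 0.5000, f(x_1) = 0.824361, coefficient = 4
x_2 = 0.7500, f(x_2) = 1.587750, coefficient = 2
x_3 = 1.0000, f(x_3) = 2.718282, coefficient = 4
x_4 = 1.2500, f(x_4) = 4.362929, coefficient = 2
x_5 = 1.5000, f(x_5) = 6.722534, coefficient = 4
x_6 = 1.7500, f(x_6) = 10.070555, coefficient = 2
x_7 = 2.0000, f(x_7) = 14.778112, coefficient = 4
x_8 = 2.2500, f(x_8) = 21.347406, coefficient = 1

I ≈ (0.250000/3) × 153.884032 = 12.823669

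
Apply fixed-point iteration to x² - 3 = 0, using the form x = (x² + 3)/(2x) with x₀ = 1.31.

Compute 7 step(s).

Equation: x² - 3 = 0
Fixed-point form: x = (x² + 3)/(2x)
x₀ = 1.31

x_1 = g(1.310000) = 1.800038
x_2 = g(1.800038) = 1.733335
x_3 = g(1.733335) = 1.732051
x_4 = g(1.732051) = 1.732051
x_5 = g(1.732051) = 1.732051
x_6 = g(1.732051) = 1.732051
x_7 = g(1.732051) = 1.732051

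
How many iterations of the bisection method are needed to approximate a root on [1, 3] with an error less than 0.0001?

We need (b-a)/2^n ≤ 0.0001
(3 - 1)/2^n ≤ 0.0001
2/2^n ≤ 0.0001
2^n ≥ 20000
n ≥ log₂(20000) = 14.29
n ≥ 15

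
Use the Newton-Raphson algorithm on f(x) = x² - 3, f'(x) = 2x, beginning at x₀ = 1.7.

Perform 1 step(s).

f(x) = x² - 3
f'(x) = 2x
x₀ = 1.7

Newton-Raphson formula: x_{n+1} = x_n - f(x_n)/f'(x_n)

Iteration 1:
  f(1.700000) = -0.110000
  f'(1.700000) = 3.400000
  x_1 = 1.700000 - (-0.110000)/3.400000 = 1.732353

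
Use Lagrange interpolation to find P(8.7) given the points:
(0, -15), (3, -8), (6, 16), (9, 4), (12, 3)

Lagrange interpolation formula:
P(x) = Σ yᵢ × Lᵢ(x)
where Lᵢ(x) = Π_{j≠i} (x - xⱼ)/(xᵢ - xⱼ)

L_0(8.7) = (8.7 - 3)/(0 - 3) × (8.7 - 6)/(0 - 6) × (8.7 - 9)/(0 - 9) × (8.7 - 12)/(0 - 12) = 0.007838
L_1(8.7) = (8.7 - 0)/(3 - 0) × (8.7 - 6)/(3 - 6) × (8.7 - 9)/(3 - 9) × (8.7 - 12)/(3 - 12) = -0.047850
L_2(8.7) = (8.7 - 0)/(6 - 0) × (8.7 - 3)/(6 - 3) × (8.7 - 9)/(6 - 9) × (8.7 - 12)/(6 - 12) = 0.151525
L_3(8.7) = (8.7 - 0)/(9 - 0) × (8.7 - 3)/(9 - 3) × (8.7 - 6)/(9 - 6) × (8.7 - 12)/(9 - 12) = 0.909150
L_4(8.7) = (8.7 - 0)/(12 - 0) × (8.7 - 3)/(12 - 3) × (8.7 - 6)/(12 - 6) × (8.7 - 9)/(12 - 9) = -0.020663

P(8.7) = (-15)×L_0(8.7) + (-8)×L_1(8.7) + 16×L_2(8.7) + 4×L_3(8.7) + 3×L_4(8.7)
P(8.7) = 6.264250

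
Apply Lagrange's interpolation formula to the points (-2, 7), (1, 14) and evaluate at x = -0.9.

Lagrange interpolation formula:
P(x) = Σ yᵢ × Lᵢ(x)
where Lᵢ(x) = Π_{j≠i} (x - xⱼ)/(xᵢ - xⱼ)

L_0(-0.9) = (-0.9 - 1)/(-2 - 1) = 0.633333
L_1(-0.9) = (-0.9 - (-2))/(1 - (-2)) = 0.366667

P(-0.9) = 7×L_0(-0.9) + 14×L_1(-0.9)
P(-0.9) = 9.566667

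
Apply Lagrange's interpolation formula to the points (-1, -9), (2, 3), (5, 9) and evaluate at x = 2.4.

Lagrange interpolation formula:
P(x) = Σ yᵢ × Lᵢ(x)
where Lᵢ(x) = Π_{j≠i} (x - xⱼ)/(xᵢ - xⱼ)

L_0(2.4) = (2.4 - 2)/(-1 - 2) × (2.4 - 5)/(-1 - 5) = -0.057778
L_1(2.4) = (2.4 - (-1))/(2 - (-1)) × (2.4 - 5)/(2 - 5) = 0.982222
L_2(2.4) = (2.4 - (-1))/(5 - (-1)) × (2.4 - 2)/(5 - 2) = 0.075556

P(2.4) = (-9)×L_0(2.4) + 3×L_1(2.4) + 9×L_2(2.4)
P(2.4) = 4.146667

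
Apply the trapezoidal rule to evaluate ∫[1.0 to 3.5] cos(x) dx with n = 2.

f(x) = cos(x)
a = 1.0, b = 3.5, n = 2
h = (b - a)/n = 1.250000

Trapezoidal rule: (h/2)[f(x₀) + 2f(x₁) + 2f(x₂) + ... + f(xₙ)]

x_0 = 1.0000, f(x_0) = 0.540302, coefficient = 1
x_1 = 2.2500, f(x_1) = -0.628174, coefficient = 2
x_2 = 3.5000, f(x_2) = -0.936457, coefficient = 1

I ≈ (1.250000/2) × -1.652502 = -1.032814
Exact value: -1.192254
Error: 0.159441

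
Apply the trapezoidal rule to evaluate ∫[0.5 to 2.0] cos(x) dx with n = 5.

f(x) = cos(x)
a = 0.5, b = 2.0, n = 5
h = (b - a)/n = 0.300000

Trapezoidal rule: (h/2)[f(x₀) + 2f(x₁) + 2f(x₂) + ... + f(xₙ)]

x_0 = 0.5000, f(x_0) = 0.877583, coefficient = 1
x_1 = 0.8000, f(x_1) = 0.696707, coefficient = 2
x_2 = 1.1000, f(x_2) = 0.453596, coefficient = 2
x_3 = 1.4000, f(x_3) = 0.169967, coefficient = 2
x_4 = 1.7000, f(x_4) = -0.128844, coefficient = 2
x_5 = 2.0000, f(x_5) = -0.416147, coefficient = 1

I ≈ (0.300000/2) × 2.844287 = 0.426643
Exact value: 0.429872
Error: 0.003229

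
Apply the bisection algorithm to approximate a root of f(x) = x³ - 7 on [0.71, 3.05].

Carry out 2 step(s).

f(x) = x³ - 7
Initial interval: [0.71, 3.05]

Iteration 1:
  c_1 = (0.710000 + 3.050000)/2 = 1.880000
  f(c_1) = f(1.880000) = -0.355328
  f(a) × f(c) ≥ 0, new interval: [1.880000, 3.050000]
Iteration 2:
  c_2 = (1.880000 + 3.050000)/2 = 2.465000
  f(c_2) = f(2.465000) = 7.977895
  f(a) × f(c) < 0, new interval: [1.880000, 2.465000]

After 2 iteration(s), the approximation is c_2 = 2.465000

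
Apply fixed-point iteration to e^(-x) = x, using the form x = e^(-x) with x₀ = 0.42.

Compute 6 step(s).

Equation: e^(-x) = x
Fixed-point form: x = e^(-x)
x₀ = 0.42

x_1 = g(0.420000) = 0.657047
x_2 = g(0.657047) = 0.518380
x_3 = g(0.518380) = 0.595484
x_4 = g(0.595484) = 0.551295
x_5 = g(0.551295) = 0.576203
x_6 = g(0.576203) = 0.562028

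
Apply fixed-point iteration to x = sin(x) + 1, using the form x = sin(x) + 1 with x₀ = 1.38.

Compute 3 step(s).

Equation: x = sin(x) + 1
Fixed-point form: x = sin(x) + 1
x₀ = 1.38

x_1 = g(1.380000) = 1.981854
x_2 = g(1.981854) = 1.916699
x_3 = g(1.916699) = 1.940770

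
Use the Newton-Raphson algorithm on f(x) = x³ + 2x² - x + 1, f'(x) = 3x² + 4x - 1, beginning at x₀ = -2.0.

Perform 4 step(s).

f(x) = x³ + 2x² - x + 1
f'(x) = 3x² + 4x - 1
x₀ = -2.0

Newton-Raphson formula: x_{n+1} = x_n - f(x_n)/f'(x_n)

Iteration 1:
  f(-2.000000) = 3.000000
  f'(-2.000000) = 3.000000
  x_1 = -2.000000 - 3.000000/3.000000 = -3.000000
Iteration 2:
  f(-3.000000) = -5.000000
  f'(-3.000000) = 14.000000
  x_2 = -3.000000 - (-5.000000)/14.000000 = -2.642857
Iteration 3:
  f(-2.642857) = -0.847303
  f'(-2.642857) = 9.382653
  x_3 = -2.642857 - (-0.847303)/9.382653 = -2.552552
Iteration 4:
  f(-2.552552) = -0.047611
  f'(-2.552552) = 8.336355
  x_4 = -2.552552 - (-0.047611)/8.336355 = -2.546841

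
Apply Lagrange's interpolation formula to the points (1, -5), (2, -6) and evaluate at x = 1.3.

Lagrange interpolation formula:
P(x) = Σ yᵢ × Lᵢ(x)
where Lᵢ(x) = Π_{j≠i} (x - xⱼ)/(xᵢ - xⱼ)

L_0(1.3) = (1.3 - 2)/(1 - 2) = 0.700000
L_1(1.3) = (1.3 - 1)/(2 - 1) = 0.300000

P(1.3) = (-5)×L_0(1.3) + (-6)×L_1(1.3)
P(1.3) = -5.300000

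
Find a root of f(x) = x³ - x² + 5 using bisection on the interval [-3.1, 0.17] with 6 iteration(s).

f(x) = x³ - x² + 5
Initial interval: [-3.1, 0.17]

Iteration 1:
  c_1 = (-3.100000 + 0.170000)/2 = -1.465000
  f(c_1) = f(-1.465000) = -0.290445
  f(a) × f(c) ≥ 0, new interval: [-1.465000, 0.170000]
Iteration 2:
  c_2 = (-1.465000 + 0.170000)/2 = -0.647500
  f(c_2) = f(-0.647500) = 4.309275
  f(a) × f(c) < 0, new interval: [-1.465000, -0.647500]
Iteration 3:
  c_3 = (-1.465000 + (-0.647500))/2 = -1.056250
  f(c_3) = f(-1.056250) = 2.705916
  f(a) × f(c) < 0, new interval: [-1.465000, -1.056250]
Iteration 4:
  c_4 = (-1.465000 + (-1.056250))/2 = -1.260625
  f(c_4) = f(-1.260625) = 1.407470
  f(a) × f(c) < 0, new interval: [-1.465000, -1.260625]
Iteration 5:
  c_5 = (-1.465000 + (-1.260625))/2 = -1.362812
  f(c_5) = f(-1.362812) = 0.611648
  f(a) × f(c) < 0, new interval: [-1.465000, -1.362812]
Iteration 6:
  c_6 = (-1.465000 + (-1.362812))/2 = -1.413906
  f(c_6) = f(-1.413906) = 0.174285
  f(a) × f(c) < 0, new interval: [-1.465000, -1.413906]

After 6 iteration(s), the approximation is c_6 = -1.413906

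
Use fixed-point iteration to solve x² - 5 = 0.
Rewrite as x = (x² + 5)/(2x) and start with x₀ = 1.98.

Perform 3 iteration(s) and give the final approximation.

Equation: x² - 5 = 0
Fixed-point form: x = (x² + 5)/(2x)
x₀ = 1.98

x_1 = g(1.980000) = 2.252626
x_2 = g(2.252626) = 2.236129
x_3 = g(2.236129) = 2.236068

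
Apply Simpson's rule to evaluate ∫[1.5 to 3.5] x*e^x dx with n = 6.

f(x) = x*e^x
a = 1.5, b = 3.5, n = 6
h = (b - a)/n = 0.333333

Simpson's rule: (h/3)[f(x₀) + 4f(x₁) + 2f(x₂) + ... + f(xₙ)]

x_0 = 1.5000, f(x_0) = 6.722534, coefficient = 1
x_1 = 1.8333, f(x_1) = 11.466952, coefficient = 4
x_2 = 2.1667, f(x_2) = 18.913133, coefficient = 2
x_3 = 2.5000, f(x_3) = 30.456235, coefficient = 4
x_4 = 2.8333, f(x_4) = 48.172446, coefficient = 2
x_5 = 3.1667, f(x_5) = 75.139484, coefficient = 4
x_6 = 3.5000, f(x_6) = 115.904082, coefficient = 1

I ≈ (0.333333/3) × 725.048458 = 80.560940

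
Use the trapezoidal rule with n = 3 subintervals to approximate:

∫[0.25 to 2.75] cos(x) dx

f(x) = cos(x)
a = 0.25, b = 2.75, n = 3
h = (b - a)/n = 0.833333

Trapezoidal rule: (h/2)[f(x₀) + 2f(x₁) + 2f(x₂) + ... + f(xₙ)]

x_0 = 0.2500, f(x_0) = 0.968912, coefficient = 1
x_1 = 1.0833, f(x_1) = 0.468386, coefficient = 2
x_2 = 1.9167, f(x_2) = -0.339016, coefficient = 2
x_3 = 2.7500, f(x_3) = -0.924302, coefficient = 1

I ≈ (0.833333/2) × 0.303351 = 0.126396
Exact value: 0.134257
Error: 0.007861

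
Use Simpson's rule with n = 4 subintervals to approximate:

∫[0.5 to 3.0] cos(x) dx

f(x) = cos(x)
a = 0.5, b = 3.0, n = 4
h = (b - a)/n = 0.625000

Simpson's rule: (h/3)[f(x₀) + 4f(x₁) + 2f(x₂) + ... + f(xₙ)]

x_0 = 0.5000, f(x_0) = 0.877583, coefficient = 1
x_1 = 1.1250, f(x_1) = 0.431177, coefficient = 4
x_2 = 1.7500, f(x_2) = -0.178246, coefficient = 2
x_3 = 2.3750, f(x_3) = -0.720278, coefficient = 4
x_4 = 3.0000, f(x_4) = -0.989992, coefficient = 1

I ≈ (0.625000/3) × -1.625310 = -0.338606
Exact value: -0.338306
Error: 0.000301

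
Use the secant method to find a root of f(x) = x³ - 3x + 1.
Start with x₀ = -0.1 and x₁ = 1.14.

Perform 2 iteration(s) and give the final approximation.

f(x) = x³ - 3x + 1
x₀ = -0.1, x₁ = 1.14

Secant formula: x_{n+1} = x_n - f(x_n)(x_n - x_{n-1})/(f(x_n) - f(x_{n-1}))

Iteration 1:
  f(-0.100000) = 1.299000
  f(1.140000) = -0.938456
  x_2 = 1.140000 - (-0.938456)×(1.140000 - (-0.100000))/(-0.938456 - 1.299000)
       = 0.619907
Iteration 2:
  f(1.140000) = -0.938456
  f(0.619907) = -0.621500
  x_3 = 0.619907 - (-0.621500)×(0.619907 - 1.140000)/(-0.621500 - (-0.938456))
       = -0.399913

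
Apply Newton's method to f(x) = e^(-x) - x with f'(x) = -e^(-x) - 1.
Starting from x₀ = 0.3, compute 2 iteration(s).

f(x) = e^(-x) - x
f'(x) = -e^(-x) - 1
x₀ = 0.3

Newton-Raphson formula: x_{n+1} = x_n - f(x_n)/f'(x_n)

Iteration 1:
  f(0.300000) = 0.440818
  f'(0.300000) = -1.740818
  x_1 = 0.300000 - 0.440818/(-1.740818) = 0.553225
Iteration 2:
  f(0.553225) = 0.021868
  f'(0.553225) = -1.575092
  x_2 = 0.553225 - 0.021868/(-1.575092) = 0.567108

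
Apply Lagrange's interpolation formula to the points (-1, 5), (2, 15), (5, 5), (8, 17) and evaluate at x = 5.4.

Lagrange interpolation formula:
P(x) = Σ yᵢ × Lᵢ(x)
where Lᵢ(x) = Π_{j≠i} (x - xⱼ)/(xᵢ - xⱼ)

L_0(5.4) = (5.4 - 2)/(-1 - 2) × (5.4 - 5)/(-1 - 5) × (5.4 - 8)/(-1 - 8) = 0.021827
L_1(5.4) = (5.4 - (-1))/(2 - (-1)) × (5.4 - 5)/(2 - 5) × (5.4 - 8)/(2 - 8) = -0.123259
L_2(5.4) = (5.4 - (-1))/(5 - (-1)) × (5.4 - 2)/(5 - 2) × (5.4 - 8)/(5 - 8) = 1.047704
L_3(5.4) = (5.4 - (-1))/(8 - (-1)) × (5.4 - 2)/(8 - 2) × (5.4 - 5)/(8 - 5) = 0.053728

P(5.4) = 5×L_0(5.4) + 15×L_1(5.4) + 5×L_2(5.4) + 17×L_3(5.4)
P(5.4) = 4.412148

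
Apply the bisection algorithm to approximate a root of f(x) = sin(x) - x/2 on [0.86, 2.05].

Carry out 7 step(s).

f(x) = sin(x) - x/2
Initial interval: [0.86, 2.05]

Iteration 1:
  c_1 = (0.860000 + 2.050000)/2 = 1.455000
  f(c_1) = f(1.455000) = 0.265803
  f(a) × f(c) ≥ 0, new interval: [1.455000, 2.050000]
Iteration 2:
  c_2 = (1.455000 + 2.050000)/2 = 1.752500
  f(c_2) = f(1.752500) = 0.107287
  f(a) × f(c) ≥ 0, new interval: [1.752500, 2.050000]
Iteration 3:
  c_3 = (1.752500 + 2.050000)/2 = 1.901250
  f(c_3) = f(1.901250) = -0.004730
  f(a) × f(c) < 0, new interval: [1.752500, 1.901250]
Iteration 4:
  c_4 = (1.752500 + 1.901250)/2 = 1.826875
  f(c_4) = f(1.826875) = 0.053953
  f(a) × f(c) ≥ 0, new interval: [1.826875, 1.901250]
Iteration 5:
  c_5 = (1.826875 + 1.901250)/2 = 1.864062
  f(c_5) = f(1.864062) = 0.025274
  f(a) × f(c) ≥ 0, new interval: [1.864062, 1.901250]
Iteration 6:
  c_6 = (1.864062 + 1.901250)/2 = 1.882656
  f(c_6) = f(1.882656) = 0.010436
  f(a) × f(c) ≥ 0, new interval: [1.882656, 1.901250]
Iteration 7:
  c_7 = (1.882656 + 1.901250)/2 = 1.891953
  f(c_7) = f(1.891953) = 0.002894
  f(a) × f(c) ≥ 0, new interval: [1.891953, 1.901250]

After 7 iteration(s), the approximation is c_7 = 1.891953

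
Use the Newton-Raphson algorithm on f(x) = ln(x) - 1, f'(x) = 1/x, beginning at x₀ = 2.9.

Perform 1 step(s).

f(x) = ln(x) - 1
f'(x) = 1/x
x₀ = 2.9

Newton-Raphson formula: x_{n+1} = x_n - f(x_n)/f'(x_n)

Iteration 1:
  f(2.900000) = 0.064711
  f'(2.900000) = 0.344828
  x_1 = 2.900000 - 0.064711/0.344828 = 2.712339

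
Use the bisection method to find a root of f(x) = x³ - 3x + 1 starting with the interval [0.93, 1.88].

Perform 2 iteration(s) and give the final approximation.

f(x) = x³ - 3x + 1
Initial interval: [0.93, 1.88]

Iteration 1:
  c_1 = (0.930000 + 1.880000)/2 = 1.405000
  f(c_1) = f(1.405000) = -0.441495
  f(a) × f(c) ≥ 0, new interval: [1.405000, 1.880000]
Iteration 2:
  c_2 = (1.405000 + 1.880000)/2 = 1.642500
  f(c_2) = f(1.642500) = 0.503647
  f(a) × f(c) < 0, new interval: [1.405000, 1.642500]

After 2 iteration(s), the approximation is c_2 = 1.642500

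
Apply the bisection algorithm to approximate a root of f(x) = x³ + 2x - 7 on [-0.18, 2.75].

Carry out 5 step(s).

f(x) = x³ + 2x - 7
Initial interval: [-0.18, 2.75]

Iteration 1:
  c_1 = (-0.180000 + 2.750000)/2 = 1.285000
  f(c_1) = f(1.285000) = -2.308176
  f(a) × f(c) ≥ 0, new interval: [1.285000, 2.750000]
Iteration 2:
  c_2 = (1.285000 + 2.750000)/2 = 2.017500
  f(c_2) = f(2.017500) = 5.246843
  f(a) × f(c) < 0, new interval: [1.285000, 2.017500]
Iteration 3:
  c_3 = (1.285000 + 2.017500)/2 = 1.651250
  f(c_3) = f(1.651250) = 0.804842
  f(a) × f(c) < 0, new interval: [1.285000, 1.651250]
Iteration 4:
  c_4 = (1.285000 + 1.651250)/2 = 1.468125
  f(c_4) = f(1.468125) = -0.899367
  f(a) × f(c) ≥ 0, new interval: [1.468125, 1.651250]
Iteration 5:
  c_5 = (1.468125 + 1.651250)/2 = 1.559688
  f(c_5) = f(1.559688) = -0.086490
  f(a) × f(c) ≥ 0, new interval: [1.559688, 1.651250]

After 5 iteration(s), the approximation is c_5 = 1.559688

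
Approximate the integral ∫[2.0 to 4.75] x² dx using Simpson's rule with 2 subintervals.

f(x) = x²
a = 2.0, b = 4.75, n = 2
h = (b - a)/n = 1.375000

Simpson's rule: (h/3)[f(x₀) + 4f(x₁) + 2f(x₂) + ... + f(xₙ)]

x_0 = 2.0000, f(x_0) = 4.000000, coefficient = 1
x_1 = 3.3750, f(x_1) = 11.390625, coefficient = 4
x_2 = 4.7500, f(x_2) = 22.562500, coefficient = 1

I ≈ (1.375000/3) × 72.125000 = 33.057292
Exact value: 33.057292
Error: 0.000000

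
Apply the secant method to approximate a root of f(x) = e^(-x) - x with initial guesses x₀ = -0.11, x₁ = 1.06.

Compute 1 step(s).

f(x) = e^(-x) - x
x₀ = -0.11, x₁ = 1.06

Secant formula: x_{n+1} = x_n - f(x_n)(x_n - x_{n-1})/(f(x_n) - f(x_{n-1}))

Iteration 1:
  f(-0.110000) = 1.226278
  f(1.060000) = -0.713544
  x_2 = 1.060000 - (-0.713544)×(1.060000 - (-0.110000))/(-0.713544 - 1.226278)
       = 0.629627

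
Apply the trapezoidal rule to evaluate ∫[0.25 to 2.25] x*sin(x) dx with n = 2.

f(x) = x*sin(x)
a = 0.25, b = 2.25, n = 2
h = (b - a)/n = 1.000000

Trapezoidal rule: (h/2)[f(x₀) + 2f(x₁) + 2f(x₂) + ... + f(xₙ)]

x_0 = 0.2500, f(x_0) = 0.061851, coefficient = 1
x_1 = 1.2500, f(x_1) = 1.186231, coefficient = 2
x_2 = 2.2500, f(x_2) = 1.750665, coefficient = 1

I ≈ (1.000000/2) × 4.184977 = 2.092489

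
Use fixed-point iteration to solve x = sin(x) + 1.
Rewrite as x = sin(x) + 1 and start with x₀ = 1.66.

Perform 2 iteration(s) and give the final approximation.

Equation: x = sin(x) + 1
Fixed-point form: x = sin(x) + 1
x₀ = 1.66

x_1 = g(1.660000) = 1.996024
x_2 = g(1.996024) = 1.910945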